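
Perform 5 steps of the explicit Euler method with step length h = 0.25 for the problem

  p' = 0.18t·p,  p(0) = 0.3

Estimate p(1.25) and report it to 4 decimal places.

Euler: p_{n+1} = p_n + h·f(t_n, p_n).
t=0.000000, p=0.300000: f=0.000000 → p ← 0.300000 + 0.25·0.000000 = 0.300000
t=0.250000, p=0.300000: f=0.013500 → p ← 0.300000 + 0.25·0.013500 = 0.303375
t=0.500000, p=0.303375: f=0.027304 → p ← 0.303375 + 0.25·0.027304 = 0.310201
t=0.750000, p=0.310201: f=0.041877 → p ← 0.310201 + 0.25·0.041877 = 0.320670
t=1.000000, p=0.320670: f=0.057721 → p ← 0.320670 + 0.25·0.057721 = 0.335100
p(1.25) ≈ 0.3351

0.3351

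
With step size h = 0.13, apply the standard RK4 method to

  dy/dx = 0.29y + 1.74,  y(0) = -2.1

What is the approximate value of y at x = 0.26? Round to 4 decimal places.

-1.7946

RK4: k1 = f(x_n, y_n); k2 = f(x_n + h/2, y_n + (h/2)·k1); k3 = f(x_n + h/2, y_n + (h/2)·k2); k4 = f(x_n + h, y_n + h·k3); y_{n+1} = y_n + (h/6)·(k1 + 2k2 + 2k3 + k4).
x=0.000000, y=-2.100000:
  k1 = f(0.000000, -2.100000) = 1.131000
  k2 = f(0.065000, -2.026485) = 1.152319
  k3 = f(0.065000, -2.025099) = 1.152721
  k4 = f(0.130000, -1.950146) = 1.174458
  y ← -2.100000 + (0.13/6)·(k1 + 2k2 + 2k3 + k4) = -1.950163
x=0.130000, y=-1.950163:
  k1 = f(0.130000, -1.950163) = 1.174453
  k2 = f(0.195000, -1.873824) = 1.196591
  k3 = f(0.195000, -1.872385) = 1.197008
  k4 = f(0.260000, -1.794552) = 1.219580
  y ← -1.950163 + (0.13/6)·(k1 + 2k2 + 2k3 + k4) = -1.794570
y(0.26) ≈ -1.7946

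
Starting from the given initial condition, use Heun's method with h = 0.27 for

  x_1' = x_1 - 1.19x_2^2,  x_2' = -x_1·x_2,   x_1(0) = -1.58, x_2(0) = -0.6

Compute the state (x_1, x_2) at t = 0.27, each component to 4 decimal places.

-2.2553, -0.9732

Heun on (x_1,x_2): k1 = f(t_n, state_n); k2 = f(t_n + h, state_n + h·k1); state_{n+1} = state_n + (h/2)·(k1 + k2).
0.000000: (-1.580000, -0.600000)
  k1 = (-2.008400, -0.948000)
  predictor → (-2.122268, -0.855960)
  k2 = (-2.994142, -1.816577)
  → (-2.255343, -0.973218)
(x_1(0.27), x_2(0.27)) ≈ (-2.2553, -0.9732)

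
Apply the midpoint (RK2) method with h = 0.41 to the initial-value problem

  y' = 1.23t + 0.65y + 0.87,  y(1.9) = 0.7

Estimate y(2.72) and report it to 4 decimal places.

Midpoint: k1 = f(t_n, y_n); k2 = f(t_n + h/2, y_n + (h/2)·k1); y_{n+1} = y_n + h·k2.
t=1.900000, y=0.700000:
  k1 = f(1.900000, 0.700000) = 3.662000
  k2 = f(2.105000, 1.450710) = 4.402112
  y ← 0.700000 + 0.41·4.402112 = 2.504866
t=2.310000, y=2.504866:
  k1 = f(2.310000, 2.504866) = 5.339463
  k2 = f(2.515000, 3.599456) = 6.303096
  y ← 2.504866 + 0.41·6.303096 = 5.089135
y(2.72) ≈ 5.0891

5.0891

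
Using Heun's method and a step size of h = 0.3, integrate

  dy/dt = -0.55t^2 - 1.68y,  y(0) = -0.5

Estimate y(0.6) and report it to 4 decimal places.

-0.2321

Heun: k1 = f(t_n, y_n); k2 = f(t_n + h, y_n + h·k1); y_{n+1} = y_n + (h/2)·(k1 + k2).
t=0.000000, y=-0.500000:
  k1 = f(0.000000, -0.500000) = 0.840000
  k2 = f(0.300000, -0.248000) = 0.367140
  y ← -0.500000 + (0.3/2)·(0.840000 + 0.367140) = -0.318929
t=0.300000, y=-0.318929:
  k1 = f(0.300000, -0.318929) = 0.486301
  k2 = f(0.600000, -0.173039) = 0.092705
  y ← -0.318929 + (0.3/2)·(0.486301 + 0.092705) = -0.232078
y(0.6) ≈ -0.2321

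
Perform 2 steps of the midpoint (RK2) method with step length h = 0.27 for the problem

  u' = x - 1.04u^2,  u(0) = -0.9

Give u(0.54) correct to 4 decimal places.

-1.5188

Midpoint: k1 = f(x_n, u_n); k2 = f(x_n + h/2, u_n + (h/2)·k1); u_{n+1} = u_n + h·k2.
x=0.000000, u=-0.900000:
  k1 = f(0.000000, -0.900000) = -0.842400
  k2 = f(0.135000, -1.013724) = -0.933742
  u ← -0.900000 + 0.27·(-0.933742) = -1.152110
x=0.270000, u=-1.152110:
  k1 = f(0.270000, -1.152110) = -1.110452
  k2 = f(0.405000, -1.302021) = -1.358070
  u ← -1.152110 + 0.27·(-1.358070) = -1.518789
u(0.54) ≈ -1.5188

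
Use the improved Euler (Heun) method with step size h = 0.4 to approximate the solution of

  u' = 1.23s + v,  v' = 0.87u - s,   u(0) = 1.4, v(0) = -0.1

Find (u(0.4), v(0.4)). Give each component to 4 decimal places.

Heun on (u,v): k1 = f(s_n, state_n); k2 = f(s_n + h, state_n + h·k1); state_{n+1} = state_n + (h/2)·(k1 + k2).
0.000000: (1.400000, -0.100000)
  k1 = (-0.100000, 1.218000)
  predictor → (1.360000, 0.387200)
  k2 = (0.879200, 0.783200)
  → (1.555840, 0.300240)
(u(0.4), v(0.4)) ≈ (1.5558, 0.3002)

1.5558, 0.3002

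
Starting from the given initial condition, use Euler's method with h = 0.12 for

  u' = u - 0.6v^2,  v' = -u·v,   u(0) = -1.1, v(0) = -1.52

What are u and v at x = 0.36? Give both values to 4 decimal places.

Euler on (u,v): u_{n+1} = u_n + h·u', v_{n+1} = v_n + h·v'.
0.000000: (-1.100000, -1.520000); f=(-2.486240, -1.672000) → (-1.398349, -1.720640)
0.120000: (-1.398349, -1.720640); f=(-3.174710, -2.406055) → (-1.779314, -2.009367)
0.240000: (-1.779314, -2.009367); f=(-4.201846, -3.575294) → (-2.283536, -2.438402)
(u(0.36), v(0.36)) ≈ (-2.2835, -2.4384)

-2.2835, -2.4384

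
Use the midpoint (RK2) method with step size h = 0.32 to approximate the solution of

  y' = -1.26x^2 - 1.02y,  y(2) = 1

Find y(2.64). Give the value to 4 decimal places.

-2.7734

Midpoint: k1 = f(x_n, y_n); k2 = f(x_n + h/2, y_n + (h/2)·k1); y_{n+1} = y_n + h·k2.
x=2.000000, y=1.000000:
  k1 = f(2.000000, 1.000000) = -6.060000
  k2 = f(2.160000, 0.030400) = -5.909664
  y ← 1.000000 + 0.32·(-5.909664) = -0.891092
x=2.320000, y=-0.891092:
  k1 = f(2.320000, -0.891092) = -5.872910
  k2 = f(2.480000, -1.830758) = -5.882131
  y ← -0.891092 + 0.32·(-5.882131) = -2.773374
y(2.64) ≈ -2.7734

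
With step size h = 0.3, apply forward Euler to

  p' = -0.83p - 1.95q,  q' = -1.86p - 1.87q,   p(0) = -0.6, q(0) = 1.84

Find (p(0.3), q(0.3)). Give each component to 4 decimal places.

Euler on (p,q): p_{n+1} = p_n + h·p', q_{n+1} = q_n + h·q'.
0.000000: (-0.600000, 1.840000); f=(-3.090000, -2.324800) → (-1.527000, 1.142560)
(p(0.3), q(0.3)) ≈ (-1.5270, 1.1426)

-1.5270, 1.1426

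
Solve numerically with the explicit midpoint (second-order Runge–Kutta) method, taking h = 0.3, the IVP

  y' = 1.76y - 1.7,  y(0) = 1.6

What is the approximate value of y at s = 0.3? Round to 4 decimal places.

2.0232

Midpoint: k1 = f(s_n, y_n); k2 = f(s_n + h/2, y_n + (h/2)·k1); y_{n+1} = y_n + h·k2.
s=0.000000, y=1.600000:
  k1 = f(0.000000, 1.600000) = 1.116000
  k2 = f(0.150000, 1.767400) = 1.410624
  y ← 1.600000 + 0.3·1.410624 = 2.023187
y(0.3) ≈ 2.0232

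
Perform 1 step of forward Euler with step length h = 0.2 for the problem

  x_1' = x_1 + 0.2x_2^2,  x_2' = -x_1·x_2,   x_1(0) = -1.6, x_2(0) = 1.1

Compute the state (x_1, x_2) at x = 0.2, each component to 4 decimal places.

-1.8716, 1.4520

Euler on (x_1,x_2): x_1_{n+1} = x_1_n + h·x_1', x_2_{n+1} = x_2_n + h·x_2'.
0.000000: (-1.600000, 1.100000); f=(-1.358000, 1.760000) → (-1.871600, 1.452000)
(x_1(0.2), x_2(0.2)) ≈ (-1.8716, 1.4520)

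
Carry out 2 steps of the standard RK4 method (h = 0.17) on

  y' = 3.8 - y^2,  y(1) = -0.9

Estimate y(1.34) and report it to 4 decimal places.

RK4: k1 = f(t_n, y_n); k2 = f(t_n + h/2, y_n + (h/2)·k1); k3 = f(t_n + h/2, y_n + (h/2)·k2); k4 = f(t_n + h, y_n + h·k3); y_{n+1} = y_n + (h/6)·(k1 + 2k2 + 2k3 + k4).
t=1.000000, y=-0.900000:
  k1 = f(1.000000, -0.900000) = 2.990000
  k2 = f(1.085000, -0.645850) = 3.382878
  k3 = f(1.085000, -0.612455) = 3.424898
  k4 = f(1.170000, -0.317767) = 3.699024
  y ← -0.900000 + (0.17/6)·(k1 + 2k2 + 2k3 + k4) = -0.324704
t=1.170000, y=-0.324704:
  k1 = f(1.170000, -0.324704) = 3.694568
  k2 = f(1.255000, -0.010665) = 3.799886
  k3 = f(1.255000, -0.001713) = 3.799997
  k4 = f(1.340000, 0.321296) = 3.696769
  y ← -0.324704 + (0.17/6)·(k1 + 2k2 + 2k3 + k4) = 0.315378
y(1.34) ≈ 0.3154

0.3154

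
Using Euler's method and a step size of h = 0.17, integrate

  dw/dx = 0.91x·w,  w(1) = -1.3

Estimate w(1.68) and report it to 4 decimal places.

Euler: w_{n+1} = w_n + h·f(x_n, w_n).
x=1.000000, w=-1.300000: f=-1.183000 → w ← -1.300000 + 0.17·(-1.183000) = -1.501110
x=1.170000, w=-1.501110: f=-1.598232 → w ← -1.501110 + 0.17·(-1.598232) = -1.772809
x=1.340000, w=-1.772809: f=-2.161764 → w ← -1.772809 + 0.17·(-2.161764) = -2.140309
x=1.510000, w=-2.140309: f=-2.940999 → w ← -2.140309 + 0.17·(-2.940999) = -2.640279
w(1.68) ≈ -2.6403

-2.6403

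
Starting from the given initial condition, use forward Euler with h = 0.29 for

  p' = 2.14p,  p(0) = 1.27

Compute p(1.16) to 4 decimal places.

8.7601

Euler: p_{n+1} = p_n + h·f(x_n, p_n).
x=0.000000, p=1.270000: f=2.717800 → p ← 1.270000 + 0.29·2.717800 = 2.058162
x=0.290000, p=2.058162: f=4.404467 → p ← 2.058162 + 0.29·4.404467 = 3.335457
x=0.580000, p=3.335457: f=7.137879 → p ← 3.335457 + 0.29·7.137879 = 5.405442
x=0.870000, p=5.405442: f=11.567646 → p ← 5.405442 + 0.29·11.567646 = 8.760060
p(1.16) ≈ 8.7601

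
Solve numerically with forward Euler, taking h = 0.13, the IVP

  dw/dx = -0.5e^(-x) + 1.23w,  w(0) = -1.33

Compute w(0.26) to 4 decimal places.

-1.9218

Euler: w_{n+1} = w_n + h·f(x_n, w_n).
x=0.000000, w=-1.330000: f=-2.135900 → w ← -1.330000 + 0.13·(-2.135900) = -1.607667
x=0.130000, w=-1.607667: f=-2.416478 → w ← -1.607667 + 0.13·(-2.416478) = -1.921809
w(0.26) ≈ -1.9218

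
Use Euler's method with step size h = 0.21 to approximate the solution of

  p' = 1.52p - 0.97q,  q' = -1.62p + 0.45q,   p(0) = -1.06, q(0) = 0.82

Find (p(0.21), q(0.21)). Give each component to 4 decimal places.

-1.5654, 1.2581

Euler on (p,q): p_{n+1} = p_n + h·p', q_{n+1} = q_n + h·q'.
0.000000: (-1.060000, 0.820000); f=(-2.406600, 2.086200) → (-1.565386, 1.258102)
(p(0.21), q(0.21)) ≈ (-1.5654, 1.2581)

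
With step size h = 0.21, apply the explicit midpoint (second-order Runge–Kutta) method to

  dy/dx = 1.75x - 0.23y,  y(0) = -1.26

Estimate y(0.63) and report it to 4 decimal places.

-0.7573

Midpoint: k1 = f(x_n, y_n); k2 = f(x_n + h/2, y_n + (h/2)·k1); y_{n+1} = y_n + h·k2.
x=0.000000, y=-1.260000:
  k1 = f(0.000000, -1.260000) = 0.289800
  k2 = f(0.105000, -1.229571) = 0.466551
  y ← -1.260000 + 0.21·0.466551 = -1.162024
x=0.210000, y=-1.162024:
  k1 = f(0.210000, -1.162024) = 0.634766
  k2 = f(0.315000, -1.095374) = 0.803186
  y ← -1.162024 + 0.21·0.803186 = -0.993355
x=0.420000, y=-0.993355:
  k1 = f(0.420000, -0.993355) = 0.963472
  k2 = f(0.525000, -0.892191) = 1.123954
  y ← -0.993355 + 0.21·1.123954 = -0.757325
y(0.63) ≈ -0.7573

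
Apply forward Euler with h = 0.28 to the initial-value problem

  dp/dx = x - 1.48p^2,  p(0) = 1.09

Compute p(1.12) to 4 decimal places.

Euler: p_{n+1} = p_n + h·f(x_n, p_n).
x=0.000000, p=1.090000: f=-1.758388 → p ← 1.090000 + 0.28·(-1.758388) = 0.597651
x=0.280000, p=0.597651: f=-0.248637 → p ← 0.597651 + 0.28·(-0.248637) = 0.528033
x=0.560000, p=0.528033: f=0.147348 → p ← 0.528033 + 0.28·0.147348 = 0.569290
x=0.840000, p=0.569290: f=0.360344 → p ← 0.569290 + 0.28·0.360344 = 0.670187
p(1.12) ≈ 0.6702

0.6702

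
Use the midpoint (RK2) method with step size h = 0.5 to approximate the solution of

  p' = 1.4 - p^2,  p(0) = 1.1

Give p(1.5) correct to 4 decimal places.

1.1724

Midpoint: k1 = f(x_n, p_n); k2 = f(x_n + h/2, p_n + (h/2)·k1); p_{n+1} = p_n + h·k2.
x=0.000000, p=1.100000:
  k1 = f(0.000000, 1.100000) = 0.190000
  k2 = f(0.250000, 1.147500) = 0.083244
  p ← 1.100000 + 0.5·0.083244 = 1.141622
x=0.500000, p=1.141622:
  k1 = f(0.500000, 1.141622) = 0.096699
  k2 = f(0.750000, 1.165797) = 0.040918
  p ← 1.141622 + 0.5·0.040918 = 1.162081
x=1.000000, p=1.162081:
  k1 = f(1.000000, 1.162081) = 0.049568
  k2 = f(1.250000, 1.174473) = 0.020613
  p ← 1.162081 + 0.5·0.020613 = 1.172388
p(1.5) ≈ 1.1724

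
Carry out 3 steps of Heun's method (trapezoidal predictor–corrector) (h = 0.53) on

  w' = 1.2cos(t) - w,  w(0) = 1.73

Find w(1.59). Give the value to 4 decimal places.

Heun: k1 = f(t_n, w_n); k2 = f(t_n + h, w_n + h·k1); w_{n+1} = w_n + (h/2)·(k1 + k2).
t=0.000000, w=1.730000:
  k1 = f(0.000000, 1.730000) = -0.530000
  k2 = f(0.530000, 1.449100) = -0.413732
  w ← 1.730000 + (0.53/2)·(-0.530000 + (-0.413732)) = 1.479911
t=0.530000, w=1.479911:
  k1 = f(0.530000, 1.479911) = -0.444543
  k2 = f(1.060000, 1.244304) = -0.657657
  w ← 1.479911 + (0.53/2)·(-0.444543 + (-0.657657)) = 1.187828
t=1.060000, w=1.187828:
  k1 = f(1.060000, 1.187828) = -0.601182
  k2 = f(1.590000, 0.869202) = -0.892245
  w ← 1.187828 + (0.53/2)·(-0.601182 + (-0.892245)) = 0.792070
w(1.59) ≈ 0.7921

0.7921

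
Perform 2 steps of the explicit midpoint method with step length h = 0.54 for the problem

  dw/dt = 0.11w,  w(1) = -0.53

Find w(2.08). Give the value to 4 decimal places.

Midpoint: k1 = f(t_n, w_n); k2 = f(t_n + h/2, w_n + (h/2)·k1); w_{n+1} = w_n + h·k2.
t=1.000000, w=-0.530000:
  k1 = f(1.000000, -0.530000) = -0.058300
  k2 = f(1.270000, -0.545741) = -0.060032
  w ← -0.530000 + 0.54·(-0.060032) = -0.562417
t=1.540000, w=-0.562417:
  k1 = f(1.540000, -0.562417) = -0.061866
  k2 = f(1.810000, -0.579121) = -0.063703
  w ← -0.562417 + 0.54·(-0.063703) = -0.596817
w(2.08) ≈ -0.5968

-0.5968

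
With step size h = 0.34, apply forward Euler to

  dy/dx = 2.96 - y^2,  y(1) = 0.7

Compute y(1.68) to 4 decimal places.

1.7401

Euler: y_{n+1} = y_n + h·f(x_n, y_n).
x=1.000000, y=0.700000: f=2.470000 → y ← 0.700000 + 0.34·2.470000 = 1.539800
x=1.340000, y=1.539800: f=0.589016 → y ← 1.539800 + 0.34·0.589016 = 1.740065
y(1.68) ≈ 1.7401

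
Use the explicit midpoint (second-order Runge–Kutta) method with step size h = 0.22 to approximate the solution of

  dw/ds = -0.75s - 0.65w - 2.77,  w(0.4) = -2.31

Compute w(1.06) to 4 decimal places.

-3.2934

Midpoint: k1 = f(s_n, w_n); k2 = f(s_n + h/2, w_n + (h/2)·k1); w_{n+1} = w_n + h·k2.
s=0.400000, w=-2.310000:
  k1 = f(0.400000, -2.310000) = -1.568500
  k2 = f(0.510000, -2.482535) = -1.538852
  w ← -2.310000 + 0.22·(-1.538852) = -2.648547
s=0.620000, w=-2.648547:
  k1 = f(0.620000, -2.648547) = -1.513444
  k2 = f(0.730000, -2.815026) = -1.487733
  w ← -2.648547 + 0.22·(-1.487733) = -2.975849
s=0.840000, w=-2.975849:
  k1 = f(0.840000, -2.975849) = -1.465698
  k2 = f(0.950000, -3.137076) = -1.443401
  w ← -2.975849 + 0.22·(-1.443401) = -3.293397
w(1.06) ≈ -3.2934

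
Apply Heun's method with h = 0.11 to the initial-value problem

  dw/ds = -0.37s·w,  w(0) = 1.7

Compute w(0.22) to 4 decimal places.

1.6848

Heun: k1 = f(s_n, w_n); k2 = f(s_n + h, w_n + h·k1); w_{n+1} = w_n + (h/2)·(k1 + k2).
s=0.000000, w=1.700000:
  k1 = f(0.000000, 1.700000) = 0.000000
  k2 = f(0.110000, 1.700000) = -0.069190
  w ← 1.700000 + (0.11/2)·(0.000000 + (-0.069190)) = 1.696195
s=0.110000, w=1.696195:
  k1 = f(0.110000, 1.696195) = -0.069035
  k2 = f(0.220000, 1.688601) = -0.137452
  w ← 1.696195 + (0.11/2)·(-0.069035 + (-0.137452)) = 1.684838
w(0.22) ≈ 1.6848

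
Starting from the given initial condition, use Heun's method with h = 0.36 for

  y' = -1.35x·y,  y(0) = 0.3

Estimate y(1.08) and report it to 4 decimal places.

0.1376

Heun: k1 = f(x_n, y_n); k2 = f(x_n + h, y_n + h·k1); y_{n+1} = y_n + (h/2)·(k1 + k2).
x=0.000000, y=0.300000:
  k1 = f(0.000000, 0.300000) = 0.000000
  k2 = f(0.360000, 0.300000) = -0.145800
  y ← 0.300000 + (0.36/2)·(0.000000 + (-0.145800)) = 0.273756
x=0.360000, y=0.273756:
  k1 = f(0.360000, 0.273756) = -0.133045
  k2 = f(0.720000, 0.225860) = -0.219536
  y ← 0.273756 + (0.36/2)·(-0.133045 + (-0.219536)) = 0.210291
x=0.720000, y=0.210291:
  k1 = f(0.720000, 0.210291) = -0.204403
  k2 = f(1.080000, 0.136706) = -0.199318
  y ← 0.210291 + (0.36/2)·(-0.204403 + (-0.199318)) = 0.137622
y(1.08) ≈ 0.1376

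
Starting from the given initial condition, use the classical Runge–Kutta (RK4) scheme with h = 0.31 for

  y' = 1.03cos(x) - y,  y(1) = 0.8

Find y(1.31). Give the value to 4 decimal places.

RK4: k1 = f(x_n, y_n); k2 = f(x_n + h/2, y_n + (h/2)·k1); k3 = f(x_n + h/2, y_n + (h/2)·k2); k4 = f(x_n + h, y_n + h·k3); y_{n+1} = y_n + (h/6)·(k1 + 2k2 + 2k3 + k4).
x=1.000000, y=0.800000:
  k1 = f(1.000000, 0.800000) = -0.243489
  k2 = f(1.155000, 0.762259) = -0.346223
  k3 = f(1.155000, 0.746335) = -0.330299
  k4 = f(1.310000, 0.697607) = -0.432022
  y ← 0.800000 + (0.31/6)·(k1 + 2k2 + 2k3 + k4) = 0.695191
y(1.31) ≈ 0.6952

0.6952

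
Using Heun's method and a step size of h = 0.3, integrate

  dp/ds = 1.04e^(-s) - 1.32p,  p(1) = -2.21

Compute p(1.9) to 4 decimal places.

-0.5850

Heun: k1 = f(s_n, p_n); k2 = f(s_n + h, p_n + h·k1); p_{n+1} = p_n + (h/2)·(k1 + k2).
s=1.000000, p=-2.210000:
  k1 = f(1.000000, -2.210000) = 3.299795
  k2 = f(1.300000, -1.220062) = 1.893914
  p ← -2.210000 + (0.3/2)·(3.299795 + 1.893914) = -1.430944
s=1.300000, p=-1.430944:
  k1 = f(1.300000, -1.430944) = 2.172279
  k2 = f(1.600000, -0.779260) = 1.238596
  p ← -1.430944 + (0.3/2)·(2.172279 + 1.238596) = -0.919313
s=1.600000, p=-0.919313:
  k1 = f(1.600000, -0.919313) = 1.423465
  k2 = f(1.900000, -0.492273) = 0.805352
  p ← -0.919313 + (0.3/2)·(1.423465 + 0.805352) = -0.584990
p(1.9) ≈ -0.5850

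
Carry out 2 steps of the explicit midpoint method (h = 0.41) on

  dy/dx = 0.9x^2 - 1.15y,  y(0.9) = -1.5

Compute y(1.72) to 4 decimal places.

0.3270

Midpoint: k1 = f(x_n, y_n); k2 = f(x_n + h/2, y_n + (h/2)·k1); y_{n+1} = y_n + h·k2.
x=0.900000, y=-1.500000:
  k1 = f(0.900000, -1.500000) = 2.454000
  k2 = f(1.105000, -0.996930) = 2.245392
  y ← -1.500000 + 0.41·2.245392 = -0.579389
x=1.310000, y=-0.579389:
  k1 = f(1.310000, -0.579389) = 2.210788
  k2 = f(1.515000, -0.126178) = 2.210807
  y ← -0.579389 + 0.41·2.210807 = 0.327042
y(1.72) ≈ 0.3270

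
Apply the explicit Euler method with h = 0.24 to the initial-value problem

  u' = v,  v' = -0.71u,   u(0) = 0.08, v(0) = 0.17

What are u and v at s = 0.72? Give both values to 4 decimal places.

0.1909, 0.1088

Euler on (u,v): u_{n+1} = u_n + h·u', v_{n+1} = v_n + h·v'.
0.000000: (0.080000, 0.170000); f=(0.170000, -0.056800) → (0.120800, 0.156368)
0.240000: (0.120800, 0.156368); f=(0.156368, -0.085768) → (0.158328, 0.135784)
0.480000: (0.158328, 0.135784); f=(0.135784, -0.112413) → (0.190916, 0.108805)
(u(0.72), v(0.72)) ≈ (0.1909, 0.1088)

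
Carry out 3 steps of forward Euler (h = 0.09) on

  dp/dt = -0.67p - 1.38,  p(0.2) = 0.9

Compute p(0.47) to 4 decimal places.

Euler: p_{n+1} = p_n + h·f(t_n, p_n).
t=0.200000, p=0.900000: f=-1.983000 → p ← 0.900000 + 0.09·(-1.983000) = 0.721530
t=0.290000, p=0.721530: f=-1.863425 → p ← 0.721530 + 0.09·(-1.863425) = 0.553822
t=0.380000, p=0.553822: f=-1.751061 → p ← 0.553822 + 0.09·(-1.751061) = 0.396226
p(0.47) ≈ 0.3962

0.3962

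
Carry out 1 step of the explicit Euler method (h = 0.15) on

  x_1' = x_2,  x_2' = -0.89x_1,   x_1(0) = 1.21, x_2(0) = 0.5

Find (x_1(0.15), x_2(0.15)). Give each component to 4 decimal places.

Euler on (x_1,x_2): x_1_{n+1} = x_1_n + h·x_1', x_2_{n+1} = x_2_n + h·x_2'.
0.000000: (1.210000, 0.500000); f=(0.500000, -1.076900) → (1.285000, 0.338465)
(x_1(0.15), x_2(0.15)) ≈ (1.2850, 0.3385)

1.2850, 0.3385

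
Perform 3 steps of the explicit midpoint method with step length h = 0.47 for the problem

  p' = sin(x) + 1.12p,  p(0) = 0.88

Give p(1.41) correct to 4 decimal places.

Midpoint: k1 = f(x_n, p_n); k2 = f(x_n + h/2, p_n + (h/2)·k1); p_{n+1} = p_n + h·k2.
x=0.000000, p=0.880000:
  k1 = f(0.000000, 0.880000) = 0.985600
  k2 = f(0.235000, 1.111616) = 1.477853
  p ← 0.880000 + 0.47·1.477853 = 1.574591
x=0.470000, p=1.574591:
  k1 = f(0.470000, 1.574591) = 2.216428
  k2 = f(0.705000, 2.095451) = 2.994939
  p ← 1.574591 + 0.47·2.994939 = 2.982212
x=0.940000, p=2.982212:
  k1 = f(0.940000, 2.982212) = 4.147636
  k2 = f(1.175000, 3.956907) = 5.354426
  p ← 2.982212 + 0.47·5.354426 = 5.498792
p(1.41) ≈ 5.4988

5.4988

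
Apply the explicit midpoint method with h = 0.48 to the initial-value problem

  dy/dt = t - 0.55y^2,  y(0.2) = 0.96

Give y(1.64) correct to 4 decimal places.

1.4011

Midpoint: k1 = f(t_n, y_n); k2 = f(t_n + h/2, y_n + (h/2)·k1); y_{n+1} = y_n + h·k2.
t=0.200000, y=0.960000:
  k1 = f(0.200000, 0.960000) = -0.306880
  k2 = f(0.440000, 0.886349) = 0.007912
  y ← 0.960000 + 0.48·0.007912 = 0.963798
t=0.680000, y=0.963798:
  k1 = f(0.680000, 0.963798) = 0.169102
  k2 = f(0.920000, 1.004382) = 0.365169
  y ← 0.963798 + 0.48·0.365169 = 1.139079
t=1.160000, y=1.139079:
  k1 = f(1.160000, 1.139079) = 0.446375
  k2 = f(1.400000, 1.246209) = 0.545830
  y ← 1.139079 + 0.48·0.545830 = 1.401077
y(1.64) ≈ 1.4011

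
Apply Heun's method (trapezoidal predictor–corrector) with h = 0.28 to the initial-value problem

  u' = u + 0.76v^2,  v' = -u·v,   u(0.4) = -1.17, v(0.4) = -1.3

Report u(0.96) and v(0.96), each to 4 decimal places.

Heun on (u,v): k1 = f(t_n, state_n); k2 = f(t_n + h, state_n + h·k1); state_{n+1} = state_n + (h/2)·(k1 + k2).
0.400000: (-1.170000, -1.300000)
  k1 = (0.114400, -1.521000)
  predictor → (-1.137968, -1.725880)
  k2 = (1.125815, -1.963996)
  → (-0.996370, -1.787899)
0.680000: (-0.996370, -1.787899)
  k1 = (1.433034, -1.781409)
  predictor → (-0.595120, -2.286694)
  k2 = (3.378897, -1.360858)
  → (-0.322700, -2.227817)
(u(0.96), v(0.96)) ≈ (-0.3227, -2.2278)

-0.3227, -2.2278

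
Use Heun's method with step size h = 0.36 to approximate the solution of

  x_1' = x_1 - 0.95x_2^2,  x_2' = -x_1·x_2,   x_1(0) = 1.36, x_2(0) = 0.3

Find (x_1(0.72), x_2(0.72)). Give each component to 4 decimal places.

2.7176, 0.0901

Heun on (x_1,x_2): k1 = f(t_n, state_n); k2 = f(t_n + h, state_n + h·k1); state_{n+1} = state_n + (h/2)·(k1 + k2).
0.000000: (1.360000, 0.300000)
  k1 = (1.274500, -0.408000)
  predictor → (1.818820, 0.153120)
  k2 = (1.796547, -0.278498)
  → (1.912788, 0.176430)
0.360000: (1.912788, 0.176430)
  k1 = (1.883217, -0.337474)
  predictor → (2.590747, 0.054940)
  k2 = (2.587879, -0.142335)
  → (2.717586, 0.090065)
(x_1(0.72), x_2(0.72)) ≈ (2.7176, 0.0901)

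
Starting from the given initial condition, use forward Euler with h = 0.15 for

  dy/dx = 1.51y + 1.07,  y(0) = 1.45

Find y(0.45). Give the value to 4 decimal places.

3.2741

Euler: y_{n+1} = y_n + h·f(x_n, y_n).
x=0.000000, y=1.450000: f=3.259500 → y ← 1.450000 + 0.15·3.259500 = 1.938925
x=0.150000, y=1.938925: f=3.997777 → y ← 1.938925 + 0.15·3.997777 = 2.538592
x=0.300000, y=2.538592: f=4.903273 → y ← 2.538592 + 0.15·4.903273 = 3.274082
y(0.45) ≈ 3.2741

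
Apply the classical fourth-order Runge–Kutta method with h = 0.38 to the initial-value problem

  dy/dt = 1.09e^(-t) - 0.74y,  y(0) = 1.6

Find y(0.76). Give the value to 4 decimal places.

1.3401

RK4: k1 = f(t_n, y_n); k2 = f(t_n + h/2, y_n + (h/2)·k1); k3 = f(t_n + h/2, y_n + (h/2)·k2); k4 = f(t_n + h, y_n + h·k3); y_{n+1} = y_n + (h/6)·(k1 + 2k2 + 2k3 + k4).
t=0.000000, y=1.600000:
  k1 = f(0.000000, 1.600000) = -0.094000
  k2 = f(0.190000, 1.582140) = -0.269398
  k3 = f(0.190000, 1.548814) = -0.244737
  k4 = f(0.380000, 1.507000) = -0.369771
  y ← 1.600000 + (0.38/6)·(k1 + 2k2 + 2k3 + k4) = 1.505504
t=0.380000, y=1.505504:
  k1 = f(0.380000, 1.505504) = -0.368664
  k2 = f(0.570000, 1.435458) = -0.445816
  k3 = f(0.570000, 1.420799) = -0.434969
  k4 = f(0.760000, 1.340216) = -0.482003
  y ← 1.505504 + (0.38/6)·(k1 + 2k2 + 2k3 + k4) = 1.340062
y(0.76) ≈ 1.3401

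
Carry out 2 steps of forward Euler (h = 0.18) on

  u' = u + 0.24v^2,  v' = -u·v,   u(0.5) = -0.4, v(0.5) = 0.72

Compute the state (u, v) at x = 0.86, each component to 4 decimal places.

Euler on (u,v): u_{n+1} = u_n + h·u', v_{n+1} = v_n + h·v'.
0.500000: (-0.400000, 0.720000); f=(-0.275584, 0.288000) → (-0.449605, 0.771840)
0.680000: (-0.449605, 0.771840); f=(-0.306628, 0.347023) → (-0.504798, 0.834304)
(u(0.86), v(0.86)) ≈ (-0.5048, 0.8343)

-0.5048, 0.8343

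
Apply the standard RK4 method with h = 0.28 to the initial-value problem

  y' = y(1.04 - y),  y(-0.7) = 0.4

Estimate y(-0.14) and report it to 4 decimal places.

RK4: k1 = f(s_n, y_n); k2 = f(s_n + h/2, y_n + (h/2)·k1); k3 = f(s_n + h/2, y_n + (h/2)·k2); k4 = f(s_n + h, y_n + h·k3); y_{n+1} = y_n + (h/6)·(k1 + 2k2 + 2k3 + k4).
s=-0.700000, y=0.400000:
  k1 = f(-0.700000, 0.400000) = 0.256000
  k2 = f(-0.560000, 0.435840) = 0.263317
  k3 = f(-0.560000, 0.436864) = 0.263488
  k4 = f(-0.420000, 0.473777) = 0.268263
  y ← 0.400000 + (0.28/6)·(k1 + 2k2 + 2k3 + k4) = 0.473634
s=-0.420000, y=0.473634:
  k1 = f(-0.420000, 0.473634) = 0.268250
  k2 = f(-0.280000, 0.511189) = 0.270322
  k3 = f(-0.280000, 0.511479) = 0.270327
  k4 = f(-0.140000, 0.549326) = 0.269540
  y ← 0.473634 + (0.28/6)·(k1 + 2k2 + 2k3 + k4) = 0.549192
y(-0.14) ≈ 0.5492

0.5492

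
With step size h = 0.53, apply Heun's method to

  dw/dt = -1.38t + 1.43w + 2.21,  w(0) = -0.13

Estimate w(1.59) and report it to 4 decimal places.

6.9986

Heun: k1 = f(t_n, w_n); k2 = f(t_n + h, w_n + h·k1); w_{n+1} = w_n + (h/2)·(k1 + k2).
t=0.000000, w=-0.130000:
  k1 = f(0.000000, -0.130000) = 2.024100
  k2 = f(0.530000, 0.942773) = 2.826765
  w ← -0.130000 + (0.53/2)·(2.024100 + 2.826765) = 1.155479
t=0.530000, w=1.155479:
  k1 = f(0.530000, 1.155479) = 3.130935
  k2 = f(1.060000, 2.814875) = 4.772471
  w ← 1.155479 + (0.53/2)·(3.130935 + 4.772471) = 3.249882
t=1.060000, w=3.249882:
  k1 = f(1.060000, 3.249882) = 5.394531
  k2 = f(1.590000, 6.108984) = 8.751647
  w ← 3.249882 + (0.53/2)·(5.394531 + 8.751647) = 6.998619
w(1.59) ≈ 6.9986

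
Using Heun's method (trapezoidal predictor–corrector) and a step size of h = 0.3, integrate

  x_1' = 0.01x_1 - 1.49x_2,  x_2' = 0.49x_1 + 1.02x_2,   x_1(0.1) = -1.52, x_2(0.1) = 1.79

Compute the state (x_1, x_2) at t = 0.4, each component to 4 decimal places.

-2.3984, 2.1048

Heun on (x_1,x_2): k1 = f(t_n, state_n); k2 = f(t_n + h, state_n + h·k1); state_{n+1} = state_n + (h/2)·(k1 + k2).
0.100000: (-1.520000, 1.790000)
  k1 = (-2.682300, 1.081000)
  predictor → (-2.324690, 2.114300)
  k2 = (-3.173554, 1.017488)
  → (-2.398378, 2.104773)
(x_1(0.4), x_2(0.4)) ≈ (-2.3984, 2.1048)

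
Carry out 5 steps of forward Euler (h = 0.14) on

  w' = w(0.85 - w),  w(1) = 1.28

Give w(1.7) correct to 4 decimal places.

1.0277

Euler: w_{n+1} = w_n + h·f(x_n, w_n).
x=1.000000, w=1.280000: f=-0.550400 → w ← 1.280000 + 0.14·(-0.550400) = 1.202944
x=1.140000, w=1.202944: f=-0.424572 → w ← 1.202944 + 0.14·(-0.424572) = 1.143504
x=1.280000, w=1.143504: f=-0.335623 → w ← 1.143504 + 0.14·(-0.335623) = 1.096517
x=1.420000, w=1.096517: f=-0.270310 → w ← 1.096517 + 0.14·(-0.270310) = 1.058673
x=1.560000, w=1.058673: f=-0.220917 → w ← 1.058673 + 0.14·(-0.220917) = 1.027745
w(1.7) ≈ 1.0277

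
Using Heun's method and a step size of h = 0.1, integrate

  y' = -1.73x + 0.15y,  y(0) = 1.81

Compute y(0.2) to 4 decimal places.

Heun: k1 = f(x_n, y_n); k2 = f(x_n + h, y_n + h·k1); y_{n+1} = y_n + (h/2)·(k1 + k2).
x=0.000000, y=1.810000:
  k1 = f(0.000000, 1.810000) = 0.271500
  k2 = f(0.100000, 1.837150) = 0.102572
  y ← 1.810000 + (0.1/2)·(0.271500 + 0.102572) = 1.828704
x=0.100000, y=1.828704:
  k1 = f(0.100000, 1.828704) = 0.101306
  k2 = f(0.200000, 1.838834) = -0.070175
  y ← 1.828704 + (0.1/2)·(0.101306 + (-0.070175)) = 1.830260
y(0.2) ≈ 1.8303

1.8303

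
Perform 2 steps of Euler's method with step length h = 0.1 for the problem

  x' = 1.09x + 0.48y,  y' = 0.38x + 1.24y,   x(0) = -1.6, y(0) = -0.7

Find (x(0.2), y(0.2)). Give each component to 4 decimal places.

Euler on (x,y): x_{n+1} = x_n + h·x', y_{n+1} = y_n + h·y'.
0.000000: (-1.600000, -0.700000); f=(-2.080000, -1.476000) → (-1.808000, -0.847600)
0.100000: (-1.808000, -0.847600); f=(-2.377568, -1.738064) → (-2.045757, -1.021406)
(x(0.2), y(0.2)) ≈ (-2.0458, -1.0214)

-2.0458, -1.0214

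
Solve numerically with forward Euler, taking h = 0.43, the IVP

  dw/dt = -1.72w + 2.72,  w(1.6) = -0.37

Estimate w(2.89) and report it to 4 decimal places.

Euler: w_{n+1} = w_n + h·f(t_n, w_n).
t=1.600000, w=-0.370000: f=3.356400 → w ← -0.370000 + 0.43·3.356400 = 1.073252
t=2.030000, w=1.073252: f=0.874007 → w ← 1.073252 + 0.43·0.874007 = 1.449075
t=2.460000, w=1.449075: f=0.227591 → w ← 1.449075 + 0.43·0.227591 = 1.546939
w(2.89) ≈ 1.5469

1.5469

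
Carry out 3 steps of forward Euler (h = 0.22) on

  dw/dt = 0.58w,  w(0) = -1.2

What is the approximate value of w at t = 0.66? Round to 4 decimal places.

Euler: w_{n+1} = w_n + h·f(t_n, w_n).
t=0.000000, w=-1.200000: f=-0.696000 → w ← -1.200000 + 0.22·(-0.696000) = -1.353120
t=0.220000, w=-1.353120: f=-0.784810 → w ← -1.353120 + 0.22·(-0.784810) = -1.525778
t=0.440000, w=-1.525778: f=-0.884951 → w ← -1.525778 + 0.22·(-0.884951) = -1.720467
w(0.66) ≈ -1.7205

-1.7205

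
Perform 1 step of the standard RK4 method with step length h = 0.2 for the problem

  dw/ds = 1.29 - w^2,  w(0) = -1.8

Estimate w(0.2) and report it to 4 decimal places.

-2.3924

RK4: k1 = f(s_n, w_n); k2 = f(s_n + h/2, w_n + (h/2)·k1); k3 = f(s_n + h/2, w_n + (h/2)·k2); k4 = f(s_n + h, w_n + h·k3); w_{n+1} = w_n + (h/6)·(k1 + 2k2 + 2k3 + k4).
s=0.000000, w=-1.800000:
  k1 = f(0.000000, -1.800000) = -1.950000
  k2 = f(0.100000, -1.995000) = -2.690025
  k3 = f(0.100000, -2.069002) = -2.990771
  k4 = f(0.200000, -2.398154) = -4.461144
  w ← -1.800000 + (0.2/6)·(k1 + 2k2 + 2k3 + k4) = -2.392425
w(0.2) ≈ -2.3924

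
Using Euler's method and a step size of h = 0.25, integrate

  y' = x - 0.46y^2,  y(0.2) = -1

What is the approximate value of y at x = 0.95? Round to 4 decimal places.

-1.0428

Euler: y_{n+1} = y_n + h·f(x_n, y_n).
x=0.200000, y=-1.000000: f=-0.260000 → y ← -1.000000 + 0.25·(-0.260000) = -1.065000
x=0.450000, y=-1.065000: f=-0.071744 → y ← -1.065000 + 0.25·(-0.071744) = -1.082936
x=0.700000, y=-1.082936: f=0.160535 → y ← -1.082936 + 0.25·0.160535 = -1.042802
y(0.95) ≈ -1.0428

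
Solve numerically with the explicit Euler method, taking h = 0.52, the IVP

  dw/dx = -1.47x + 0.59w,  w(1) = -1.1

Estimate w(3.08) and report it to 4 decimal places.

-10.8927

Euler: w_{n+1} = w_n + h·f(x_n, w_n).
x=1.000000, w=-1.100000: f=-2.119000 → w ← -1.100000 + 0.52·(-2.119000) = -2.201880
x=1.520000, w=-2.201880: f=-3.533509 → w ← -2.201880 + 0.52·(-3.533509) = -4.039305
x=2.040000, w=-4.039305: f=-5.381990 → w ← -4.039305 + 0.52·(-5.381990) = -6.837939
x=2.560000, w=-6.837939: f=-7.797584 → w ← -6.837939 + 0.52·(-7.797584) = -10.892683
w(3.08) ≈ -10.8927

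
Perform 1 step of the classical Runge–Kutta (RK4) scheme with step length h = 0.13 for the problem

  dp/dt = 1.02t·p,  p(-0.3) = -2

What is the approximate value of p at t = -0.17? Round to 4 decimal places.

RK4: k1 = f(t_n, p_n); k2 = f(t_n + h/2, p_n + (h/2)·k1); k3 = f(t_n + h/2, p_n + (h/2)·k2); k4 = f(t_n + h, p_n + h·k3); p_{n+1} = p_n + (h/6)·(k1 + 2k2 + 2k3 + k4).
t=-0.300000, p=-2.000000:
  k1 = f(-0.300000, -2.000000) = 0.612000
  k2 = f(-0.235000, -1.960220) = 0.469865
  k3 = f(-0.235000, -1.969459) = 0.472079
  k4 = f(-0.170000, -1.938630) = 0.336158
  p ← -2.000000 + (0.13/6)·(k1 + 2k2 + 2k3 + k4) = -1.938639
p(-0.17) ≈ -1.9386

-1.9386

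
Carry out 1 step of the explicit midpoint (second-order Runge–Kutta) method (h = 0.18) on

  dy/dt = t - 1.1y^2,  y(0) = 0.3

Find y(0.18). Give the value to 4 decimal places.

0.2994

Midpoint: k1 = f(t_n, y_n); k2 = f(t_n + h/2, y_n + (h/2)·k1); y_{n+1} = y_n + h·k2.
t=0.000000, y=0.300000:
  k1 = f(0.000000, 0.300000) = -0.099000
  k2 = f(0.090000, 0.291090) = -0.003207
  y ← 0.300000 + 0.18·(-0.003207) = 0.299423
y(0.18) ≈ 0.2994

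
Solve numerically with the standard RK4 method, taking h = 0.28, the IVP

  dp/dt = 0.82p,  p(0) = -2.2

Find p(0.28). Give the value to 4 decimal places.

-2.7678

RK4: k1 = f(t_n, p_n); k2 = f(t_n + h/2, p_n + (h/2)·k1); k3 = f(t_n + h/2, p_n + (h/2)·k2); k4 = f(t_n + h, p_n + h·k3); p_{n+1} = p_n + (h/6)·(k1 + 2k2 + 2k3 + k4).
t=0.000000, p=-2.200000:
  k1 = f(0.000000, -2.200000) = -1.804000
  k2 = f(0.140000, -2.452560) = -2.011099
  k3 = f(0.140000, -2.481554) = -2.034874
  k4 = f(0.280000, -2.769765) = -2.271207
  p ← -2.200000 + (0.28/6)·(k1 + 2k2 + 2k3 + k4) = -2.767801
p(0.28) ≈ -2.7678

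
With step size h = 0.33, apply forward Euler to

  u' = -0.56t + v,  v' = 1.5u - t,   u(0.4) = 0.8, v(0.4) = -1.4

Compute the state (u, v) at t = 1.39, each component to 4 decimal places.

-0.8528, -1.7176

Euler on (u,v): u_{n+1} = u_n + h·u', v_{n+1} = v_n + h·v'.
0.400000: (0.800000, -1.400000); f=(-1.624000, 0.800000) → (0.264080, -1.136000)
0.730000: (0.264080, -1.136000); f=(-1.544800, -0.333880) → (-0.245704, -1.246180)
1.060000: (-0.245704, -1.246180); f=(-1.839780, -1.428556) → (-0.852832, -1.717604)
(u(1.39), v(1.39)) ≈ (-0.8528, -1.7176)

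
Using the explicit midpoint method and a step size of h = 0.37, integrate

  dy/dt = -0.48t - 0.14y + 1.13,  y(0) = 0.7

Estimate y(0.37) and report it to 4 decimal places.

Midpoint: k1 = f(t_n, y_n); k2 = f(t_n + h/2, y_n + (h/2)·k1); y_{n+1} = y_n + h·k2.
t=0.000000, y=0.700000:
  k1 = f(0.000000, 0.700000) = 1.032000
  k2 = f(0.185000, 0.890920) = 0.916471
  y ← 0.700000 + 0.37·0.916471 = 1.039094
y(0.37) ≈ 1.0391

1.0391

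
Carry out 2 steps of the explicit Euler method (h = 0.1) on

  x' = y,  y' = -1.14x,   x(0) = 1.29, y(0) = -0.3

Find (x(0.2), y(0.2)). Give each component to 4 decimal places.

1.2153, -0.5907

Euler on (x,y): x_{n+1} = x_n + h·x', y_{n+1} = y_n + h·y'.
0.000000: (1.290000, -0.300000); f=(-0.300000, -1.470600) → (1.260000, -0.447060)
0.100000: (1.260000, -0.447060); f=(-0.447060, -1.436400) → (1.215294, -0.590700)
(x(0.2), y(0.2)) ≈ (1.2153, -0.5907)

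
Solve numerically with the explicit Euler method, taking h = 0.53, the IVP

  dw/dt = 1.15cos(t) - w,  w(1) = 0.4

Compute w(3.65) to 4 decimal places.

Euler: w_{n+1} = w_n + h·f(t_n, w_n).
t=1.000000, w=0.400000: f=0.221348 → w ← 0.400000 + 0.53·0.221348 = 0.517314
t=1.530000, w=0.517314: f=-0.470411 → w ← 0.517314 + 0.53·(-0.470411) = 0.267996
t=2.060000, w=0.267996: f=-0.808408 → w ← 0.267996 + 0.53·(-0.808408) = -0.160460
t=2.590000, w=-0.160460: f=-0.818985 → w ← -0.160460 + 0.53·(-0.818985) = -0.594522
t=3.120000, w=-0.594522: f=-0.555210 → w ← -0.594522 + 0.53·(-0.555210) = -0.888783
w(3.65) ≈ -0.8888

-0.8888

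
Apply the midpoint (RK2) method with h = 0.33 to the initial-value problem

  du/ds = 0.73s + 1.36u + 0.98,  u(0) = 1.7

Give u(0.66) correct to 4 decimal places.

Midpoint: k1 = f(s_n, u_n); k2 = f(s_n + h/2, u_n + (h/2)·k1); u_{n+1} = u_n + h·k2.
s=0.000000, u=1.700000:
  k1 = f(0.000000, 1.700000) = 3.292000
  k2 = f(0.165000, 2.243180) = 4.151175
  u ← 1.700000 + 0.33·4.151175 = 3.069888
s=0.330000, u=3.069888:
  k1 = f(0.330000, 3.069888) = 5.395947
  k2 = f(0.495000, 3.960219) = 6.727248
  u ← 3.069888 + 0.33·6.727248 = 5.289879
u(0.66) ≈ 5.2899

5.2899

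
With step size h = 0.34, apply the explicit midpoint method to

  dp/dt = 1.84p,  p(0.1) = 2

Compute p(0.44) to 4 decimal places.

Midpoint: k1 = f(t_n, p_n); k2 = f(t_n + h/2, p_n + (h/2)·k1); p_{n+1} = p_n + h·k2.
t=0.100000, p=2.000000:
  k1 = f(0.100000, 2.000000) = 3.680000
  k2 = f(0.270000, 2.625600) = 4.831104
  p ← 2.000000 + 0.34·4.831104 = 3.642575
p(0.44) ≈ 3.6426

3.6426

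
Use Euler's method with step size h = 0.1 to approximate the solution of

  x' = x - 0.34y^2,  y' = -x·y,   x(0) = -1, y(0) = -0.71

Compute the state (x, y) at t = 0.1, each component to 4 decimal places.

Euler on (x,y): x_{n+1} = x_n + h·x', y_{n+1} = y_n + h·y'.
0.000000: (-1.000000, -0.710000); f=(-1.171394, -0.710000) → (-1.117139, -0.781000)
(x(0.1), y(0.1)) ≈ (-1.1171, -0.7810)

-1.1171, -0.7810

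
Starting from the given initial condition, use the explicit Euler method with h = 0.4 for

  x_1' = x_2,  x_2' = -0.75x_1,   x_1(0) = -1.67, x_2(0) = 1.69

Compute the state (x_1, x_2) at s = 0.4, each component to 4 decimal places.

Euler on (x_1,x_2): x_1_{n+1} = x_1_n + h·x_1', x_2_{n+1} = x_2_n + h·x_2'.
0.000000: (-1.670000, 1.690000); f=(1.690000, 1.252500) → (-0.994000, 2.191000)
(x_1(0.4), x_2(0.4)) ≈ (-0.9940, 2.1910)

-0.9940, 2.1910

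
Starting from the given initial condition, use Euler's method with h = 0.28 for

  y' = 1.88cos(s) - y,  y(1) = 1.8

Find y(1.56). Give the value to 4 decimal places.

1.2888

Euler: y_{n+1} = y_n + h·f(s_n, y_n).
s=1.000000, y=1.800000: f=-0.784232 → y ← 1.800000 + 0.28·(-0.784232) = 1.580415
s=1.280000, y=1.580415: f=-1.041391 → y ← 1.580415 + 0.28·(-1.041391) = 1.288826
y(1.56) ≈ 1.2888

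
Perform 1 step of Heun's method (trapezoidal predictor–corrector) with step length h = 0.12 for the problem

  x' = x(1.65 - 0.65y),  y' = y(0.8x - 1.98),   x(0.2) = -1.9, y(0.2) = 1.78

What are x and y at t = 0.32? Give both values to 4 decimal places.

Heun on (x,y): k1 = f(t_n, state_n); k2 = f(t_n + h, state_n + h·k1); state_{n+1} = state_n + (h/2)·(k1 + k2).
0.200000: (-1.900000, 1.780000)
  k1 = (-0.936700, -6.230000)
  predictor → (-2.012404, 1.032400)
  k2 = (-1.970023, -3.706237)
  → (-2.074403, 1.183826)
(x(0.32), y(0.32)) ≈ (-2.0744, 1.1838)

-2.0744, 1.1838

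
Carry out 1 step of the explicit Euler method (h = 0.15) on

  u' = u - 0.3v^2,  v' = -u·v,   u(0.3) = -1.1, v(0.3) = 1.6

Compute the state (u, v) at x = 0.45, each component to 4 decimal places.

Euler on (u,v): u_{n+1} = u_n + h·u', v_{n+1} = v_n + h·v'.
0.300000: (-1.100000, 1.600000); f=(-1.868000, 1.760000) → (-1.380200, 1.864000)
(u(0.45), v(0.45)) ≈ (-1.3802, 1.8640)

-1.3802, 1.8640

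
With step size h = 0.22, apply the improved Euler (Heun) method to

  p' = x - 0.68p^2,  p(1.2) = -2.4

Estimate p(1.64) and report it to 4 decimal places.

-5.1315

Heun: k1 = f(x_n, p_n); k2 = f(x_n + h, p_n + h·k1); p_{n+1} = p_n + (h/2)·(k1 + k2).
x=1.200000, p=-2.400000:
  k1 = f(1.200000, -2.400000) = -2.716800
  k2 = f(1.420000, -2.997696) = -4.690603
  p ← -2.400000 + (0.22/2)·(-2.716800 + (-4.690603)) = -3.214814
x=1.420000, p=-3.214814:
  k1 = f(1.420000, -3.214814) = -5.607821
  k2 = f(1.640000, -4.448535) = -11.816836
  p ← -3.214814 + (0.22/2)·(-5.607821 + (-11.816836)) = -5.131527
p(1.64) ≈ -5.1315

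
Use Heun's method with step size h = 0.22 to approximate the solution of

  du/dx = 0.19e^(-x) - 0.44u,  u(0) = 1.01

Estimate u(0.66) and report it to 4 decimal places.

Heun: k1 = f(x_n, u_n); k2 = f(x_n + h, u_n + h·k1); u_{n+1} = u_n + (h/2)·(k1 + k2).
x=0.000000, u=1.010000:
  k1 = f(0.000000, 1.010000) = -0.254400
  k2 = f(0.220000, 0.954032) = -0.267296
  u ← 1.010000 + (0.22/2)·(-0.254400 + (-0.267296)) = 0.952613
x=0.220000, u=0.952613:
  k1 = f(0.220000, 0.952613) = -0.266671
  k2 = f(0.440000, 0.893946) = -0.270969
  u ← 0.952613 + (0.22/2)·(-0.266671 + (-0.270969)) = 0.893473
x=0.440000, u=0.893473:
  k1 = f(0.440000, 0.893473) = -0.270761
  k2 = f(0.660000, 0.833906) = -0.268717
  u ← 0.893473 + (0.22/2)·(-0.270761 + (-0.268717)) = 0.834130
u(0.66) ≈ 0.8341

0.8341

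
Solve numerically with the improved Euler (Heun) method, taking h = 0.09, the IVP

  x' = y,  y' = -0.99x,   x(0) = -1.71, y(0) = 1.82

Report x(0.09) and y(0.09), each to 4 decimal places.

Heun on (x,y): k1 = f(t_n, state_n); k2 = f(t_n + h, state_n + h·k1); state_{n+1} = state_n + (h/2)·(k1 + k2).
0.000000: (-1.710000, 1.820000)
  k1 = (1.820000, 1.692900)
  predictor → (-1.546200, 1.972361)
  k2 = (1.972361, 1.530738)
  → (-1.539344, 1.965064)
(x(0.09), y(0.09)) ≈ (-1.5393, 1.9651)

-1.5393, 1.9651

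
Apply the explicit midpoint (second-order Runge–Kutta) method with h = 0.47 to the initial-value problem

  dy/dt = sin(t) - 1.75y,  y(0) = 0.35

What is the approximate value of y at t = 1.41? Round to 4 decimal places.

0.4666

Midpoint: k1 = f(t_n, y_n); k2 = f(t_n + h/2, y_n + (h/2)·k1); y_{n+1} = y_n + h·k2.
t=0.000000, y=0.350000:
  k1 = f(0.000000, 0.350000) = -0.612500
  k2 = f(0.235000, 0.206063) = -0.127766
  y ← 0.350000 + 0.47·(-0.127766) = 0.289950
t=0.470000, y=0.289950:
  k1 = f(0.470000, 0.289950) = -0.054526
  k2 = f(0.705000, 0.277136) = 0.163045
  y ← 0.289950 + 0.47·0.163045 = 0.366581
t=0.940000, y=0.366581:
  k1 = f(0.940000, 0.366581) = 0.166041
  k2 = f(1.175000, 0.405601) = 0.212888
  y ← 0.366581 + 0.47·0.212888 = 0.466639
y(1.41) ≈ 0.4666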